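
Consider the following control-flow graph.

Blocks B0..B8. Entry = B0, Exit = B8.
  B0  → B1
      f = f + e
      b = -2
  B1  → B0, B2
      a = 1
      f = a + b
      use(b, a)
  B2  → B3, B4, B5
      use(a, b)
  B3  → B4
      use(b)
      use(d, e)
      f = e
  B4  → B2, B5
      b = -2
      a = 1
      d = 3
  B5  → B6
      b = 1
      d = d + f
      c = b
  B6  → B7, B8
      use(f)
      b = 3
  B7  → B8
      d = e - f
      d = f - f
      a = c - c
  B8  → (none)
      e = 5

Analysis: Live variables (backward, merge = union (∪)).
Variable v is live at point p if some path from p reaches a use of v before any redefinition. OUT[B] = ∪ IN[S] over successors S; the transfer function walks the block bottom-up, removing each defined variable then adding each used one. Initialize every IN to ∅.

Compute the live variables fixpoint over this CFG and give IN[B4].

Per-block solution:
  B0:   IN={d, e, f}   OUT={b, d, e}
  B1:   IN={b, d, e}   OUT={a, b, d, e, f}
  B2:   IN={a, b, d, e, f}   OUT={b, d, e, f}
  B3:   IN={b, d, e}   OUT={e, f}
  B4:   IN={e, f}   OUT={a, b, d, e, f}
  B5:   IN={d, e, f}   OUT={c, e, f}
  B6:   IN={c, e, f}   OUT={c, e, f}
  B7:   IN={c, e, f}   OUT={}
  B8:   IN={}   OUT={}

Merge at B4: OUT[B4] = IN[B2] ⊔ IN[B5] = {a, b, d, e, f}
Applying B4's transfer function to that OUT value gives IN[B4] (row B4 above).

Answer: {e, f}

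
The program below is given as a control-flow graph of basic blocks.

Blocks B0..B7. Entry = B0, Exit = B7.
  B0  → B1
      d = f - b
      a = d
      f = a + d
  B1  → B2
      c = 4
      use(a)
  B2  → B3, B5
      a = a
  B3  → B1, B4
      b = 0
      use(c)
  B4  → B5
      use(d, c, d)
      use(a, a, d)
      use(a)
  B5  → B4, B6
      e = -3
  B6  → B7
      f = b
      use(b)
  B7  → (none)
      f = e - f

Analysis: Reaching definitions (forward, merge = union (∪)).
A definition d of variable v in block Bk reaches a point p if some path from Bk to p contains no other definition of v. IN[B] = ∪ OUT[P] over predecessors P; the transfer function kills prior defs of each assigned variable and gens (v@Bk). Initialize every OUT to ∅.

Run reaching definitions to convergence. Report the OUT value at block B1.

Answer: {a@B0, a@B2, b@B3, c@B1, d@B0, f@B0}

Working:
Fixpoint table:
  B0:   IN={}   OUT={a@B0, d@B0, f@B0}
  B1:   IN={a@B0, a@B2, b@B3, c@B1, d@B0, f@B0}   OUT={a@B0, a@B2, b@B3, c@B1, d@B0, f@B0}
  B2:   IN={a@B0, a@B2, b@B3, c@B1, d@B0, f@B0}   OUT={a@B2, b@B3, c@B1, d@B0, f@B0}
  B3:   IN={a@B2, b@B3, c@B1, d@B0, f@B0}   OUT={a@B2, b@B3, c@B1, d@B0, f@B0}
  B4:   IN={a@B2, b@B3, c@B1, d@B0, e@B5, f@B0}   OUT={a@B2, b@B3, c@B1, d@B0, e@B5, f@B0}
  B5:   IN={a@B2, b@B3, c@B1, d@B0, e@B5, f@B0}   OUT={a@B2, b@B3, c@B1, d@B0, e@B5, f@B0}
  B6:   IN={a@B2, b@B3, c@B1, d@B0, e@B5, f@B0}   OUT={a@B2, b@B3, c@B1, d@B0, e@B5, f@B6}
  B7:   IN={a@B2, b@B3, c@B1, d@B0, e@B5, f@B6}   OUT={a@B2, b@B3, c@B1, d@B0, e@B5, f@B7}

Merge at B1: IN[B1] = OUT[B0] ⊔ OUT[B3] = {a@B0, a@B2, b@B3, c@B1, d@B0, f@B0}
Applying B1's transfer function to that IN value gives OUT[B1] (row B1 above).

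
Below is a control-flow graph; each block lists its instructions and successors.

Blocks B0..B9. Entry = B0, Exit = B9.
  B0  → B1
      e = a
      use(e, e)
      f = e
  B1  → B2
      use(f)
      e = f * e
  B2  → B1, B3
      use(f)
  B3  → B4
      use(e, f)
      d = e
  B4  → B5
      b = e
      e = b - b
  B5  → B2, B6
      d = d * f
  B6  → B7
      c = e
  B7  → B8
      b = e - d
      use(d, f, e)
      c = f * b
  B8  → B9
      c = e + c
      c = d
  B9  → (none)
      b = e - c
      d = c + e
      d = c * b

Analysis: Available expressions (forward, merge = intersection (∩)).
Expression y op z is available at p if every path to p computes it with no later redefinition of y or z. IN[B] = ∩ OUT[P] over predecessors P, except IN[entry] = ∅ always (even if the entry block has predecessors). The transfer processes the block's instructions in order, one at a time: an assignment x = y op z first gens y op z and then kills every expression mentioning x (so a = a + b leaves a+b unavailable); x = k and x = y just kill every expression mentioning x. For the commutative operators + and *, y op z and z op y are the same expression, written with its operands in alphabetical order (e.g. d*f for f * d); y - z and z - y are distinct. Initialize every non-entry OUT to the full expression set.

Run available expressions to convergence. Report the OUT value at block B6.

Per-block solution:
  B0: | IN={} | OUT={}
  B1: | IN={} | OUT={}
  B2: | IN={} | OUT={}
  B3: | IN={} | OUT={}
  B4: | IN={} | OUT={b-b}
  B5: | IN={b-b} | OUT={b-b}
  B6: | IN={b-b} | OUT={b-b}
  B7: | IN={b-b} | OUT={b*f, e-d}
  B8: | IN={b*f, e-d} | OUT={b*f, e-d}
  B9: | IN={b*f, e-d} | OUT={b*c, c+e, e-c}

Merge at B6: IN[B6] = OUT[B5] = {b-b}
Applying B6's transfer function to that IN value gives OUT[B6] (row B6 above).

Answer: {b-b}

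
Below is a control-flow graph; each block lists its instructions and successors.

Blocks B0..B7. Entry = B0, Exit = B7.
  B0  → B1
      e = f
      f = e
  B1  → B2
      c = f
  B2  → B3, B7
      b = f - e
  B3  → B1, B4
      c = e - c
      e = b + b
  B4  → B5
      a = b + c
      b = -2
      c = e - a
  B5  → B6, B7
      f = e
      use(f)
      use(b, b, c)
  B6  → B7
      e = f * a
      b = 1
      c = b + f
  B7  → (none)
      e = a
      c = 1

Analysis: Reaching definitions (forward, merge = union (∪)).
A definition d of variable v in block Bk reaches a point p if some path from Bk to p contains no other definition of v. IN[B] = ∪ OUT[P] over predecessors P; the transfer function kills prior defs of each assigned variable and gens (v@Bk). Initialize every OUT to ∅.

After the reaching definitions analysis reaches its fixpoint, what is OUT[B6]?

Answer: {a@B4, b@B6, c@B6, e@B6, f@B5}

Working:
Fixpoint table:
  B0: | IN={} | OUT={e@B0, f@B0}
  B1: | IN={b@B2, c@B3, e@B0, e@B3, f@B0} | OUT={b@B2, c@B1, e@B0, e@B3, f@B0}
  B2: | IN={b@B2, c@B1, e@B0, e@B3, f@B0} | OUT={b@B2, c@B1, e@B0, e@B3, f@B0}
  B3: | IN={b@B2, c@B1, e@B0, e@B3, f@B0} | OUT={b@B2, c@B3, e@B3, f@B0}
  B4: | IN={b@B2, c@B3, e@B3, f@B0} | OUT={a@B4, b@B4, c@B4, e@B3, f@B0}
  B5: | IN={a@B4, b@B4, c@B4, e@B3, f@B0} | OUT={a@B4, b@B4, c@B4, e@B3, f@B5}
  B6: | IN={a@B4, b@B4, c@B4, e@B3, f@B5} | OUT={a@B4, b@B6, c@B6, e@B6, f@B5}
  B7: | IN={a@B4, b@B2, b@B4, b@B6, c@B1, c@B4, c@B6, e@B0, e@B3, e@B6, f@B0, f@B5} | OUT={a@B4, b@B2, b@B4, b@B6, c@B7, e@B7, f@B0, f@B5}

Merge at B6: IN[B6] = OUT[B5] = {a@B4, b@B4, c@B4, e@B3, f@B5}
Applying B6's transfer function to that IN value gives OUT[B6] (row B6 above).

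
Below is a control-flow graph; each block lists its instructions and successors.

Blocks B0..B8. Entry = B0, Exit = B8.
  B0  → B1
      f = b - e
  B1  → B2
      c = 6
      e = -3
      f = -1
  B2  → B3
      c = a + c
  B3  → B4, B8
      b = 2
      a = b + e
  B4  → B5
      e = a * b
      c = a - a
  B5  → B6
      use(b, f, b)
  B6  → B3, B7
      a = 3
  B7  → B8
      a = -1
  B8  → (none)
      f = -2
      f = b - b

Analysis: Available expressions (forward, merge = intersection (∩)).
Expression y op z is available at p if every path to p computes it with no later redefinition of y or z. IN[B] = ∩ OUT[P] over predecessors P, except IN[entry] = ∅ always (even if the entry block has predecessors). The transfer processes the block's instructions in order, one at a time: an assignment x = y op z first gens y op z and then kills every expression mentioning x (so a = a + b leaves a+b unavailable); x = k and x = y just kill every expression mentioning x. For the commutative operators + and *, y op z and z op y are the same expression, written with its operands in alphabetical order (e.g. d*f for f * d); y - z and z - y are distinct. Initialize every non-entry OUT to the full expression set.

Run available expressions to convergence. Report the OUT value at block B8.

Answer: {b-b}

Derivation:
Per-block solution:
  B0: | IN={} | OUT={b-e}
  B1: | IN={b-e} | OUT={}
  B2: | IN={} | OUT={}
  B3: | IN={} | OUT={b+e}
  B4: | IN={b+e} | OUT={a*b, a-a}
  B5: | IN={a*b, a-a} | OUT={a*b, a-a}
  B6: | IN={a*b, a-a} | OUT={}
  B7: | IN={} | OUT={}
  B8: | IN={} | OUT={b-b}

Merge at B8: IN[B8] = OUT[B3] ∩ OUT[B7] = {}
Applying B8's transfer function to that IN value gives OUT[B8] (row B8 above).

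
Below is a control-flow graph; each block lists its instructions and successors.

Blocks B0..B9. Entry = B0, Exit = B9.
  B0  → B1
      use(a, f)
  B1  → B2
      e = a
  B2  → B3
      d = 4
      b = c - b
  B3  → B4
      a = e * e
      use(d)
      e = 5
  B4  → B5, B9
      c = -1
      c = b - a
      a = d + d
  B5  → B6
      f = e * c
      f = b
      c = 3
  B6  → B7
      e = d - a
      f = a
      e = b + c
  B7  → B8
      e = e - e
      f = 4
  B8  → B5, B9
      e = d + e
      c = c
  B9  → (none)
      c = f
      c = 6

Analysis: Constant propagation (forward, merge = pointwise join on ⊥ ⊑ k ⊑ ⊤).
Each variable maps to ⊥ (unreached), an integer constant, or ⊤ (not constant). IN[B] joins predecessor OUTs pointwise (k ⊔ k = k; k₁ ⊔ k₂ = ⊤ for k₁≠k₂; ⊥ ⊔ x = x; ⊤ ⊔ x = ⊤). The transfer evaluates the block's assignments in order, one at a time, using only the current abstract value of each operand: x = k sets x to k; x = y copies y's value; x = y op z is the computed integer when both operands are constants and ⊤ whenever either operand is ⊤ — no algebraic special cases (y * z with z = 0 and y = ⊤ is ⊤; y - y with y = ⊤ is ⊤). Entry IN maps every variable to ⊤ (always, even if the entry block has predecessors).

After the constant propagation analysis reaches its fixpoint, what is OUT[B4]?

Answer: {a: 8, b: ⊤, c: ⊤, d: 4, e: 5, f: ⊤}

Working:
Converged values:
  B0:  IN=(all ⊤)  OUT=(all ⊤)
  B1:  IN=(all ⊤)  OUT=(all ⊤)
  B2:  IN=(all ⊤)  OUT={d:4; rest ⊤}
  B3:  IN={d:4; rest ⊤}  OUT={d:4, e:5; rest ⊤}
  B4:  IN={d:4, e:5; rest ⊤}  OUT={a:8, d:4, e:5; rest ⊤}
  B5:  IN={a:8, d:4; rest ⊤}  OUT={a:8, c:3, d:4; rest ⊤}
  B6:  IN={a:8, c:3, d:4; rest ⊤}  OUT={a:8, c:3, d:4, f:8; rest ⊤}
  B7:  IN={a:8, c:3, d:4, f:8; rest ⊤}  OUT={a:8, c:3, d:4, f:4; rest ⊤}
  B8:  IN={a:8, c:3, d:4, f:4; rest ⊤}  OUT={a:8, c:3, d:4, f:4; rest ⊤}
  B9:  IN={a:8, d:4; rest ⊤}  OUT={a:8, c:6, d:4; rest ⊤}

Merge at B4: IN[B4] = OUT[B3] = {a: ⊤, b: ⊤, c: ⊤, d: 4, e: 5, f: ⊤}
Applying B4's transfer function to that IN value gives OUT[B4] (row B4 above).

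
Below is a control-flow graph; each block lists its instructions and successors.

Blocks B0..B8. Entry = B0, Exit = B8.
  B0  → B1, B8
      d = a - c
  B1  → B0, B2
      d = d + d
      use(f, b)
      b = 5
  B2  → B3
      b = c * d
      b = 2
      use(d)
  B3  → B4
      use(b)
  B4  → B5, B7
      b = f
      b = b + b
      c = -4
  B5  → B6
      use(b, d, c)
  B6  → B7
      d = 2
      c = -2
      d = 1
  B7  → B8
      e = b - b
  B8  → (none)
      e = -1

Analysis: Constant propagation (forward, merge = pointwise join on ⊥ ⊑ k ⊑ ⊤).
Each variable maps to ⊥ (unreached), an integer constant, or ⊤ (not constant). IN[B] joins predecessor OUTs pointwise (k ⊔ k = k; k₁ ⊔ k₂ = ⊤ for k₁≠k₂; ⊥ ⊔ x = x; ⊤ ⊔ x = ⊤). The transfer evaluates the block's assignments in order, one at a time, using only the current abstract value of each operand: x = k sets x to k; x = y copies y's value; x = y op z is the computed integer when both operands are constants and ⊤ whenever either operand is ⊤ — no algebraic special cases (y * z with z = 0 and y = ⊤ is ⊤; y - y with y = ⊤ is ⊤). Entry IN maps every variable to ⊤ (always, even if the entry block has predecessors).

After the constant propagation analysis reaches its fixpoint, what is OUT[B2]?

Converged values:
  B0:  IN=(all ⊤)  OUT=(all ⊤)
  B1:  IN=(all ⊤)  OUT={b:5; rest ⊤}
  B2:  IN={b:5; rest ⊤}  OUT={b:2; rest ⊤}
  B3:  IN={b:2; rest ⊤}  OUT={b:2; rest ⊤}
  B4:  IN={b:2; rest ⊤}  OUT={c:-4; rest ⊤}
  B5:  IN={c:-4; rest ⊤}  OUT={c:-4; rest ⊤}
  B6:  IN={c:-4; rest ⊤}  OUT={c:-2, d:1; rest ⊤}
  B7:  IN=(all ⊤)  OUT=(all ⊤)
  B8:  IN=(all ⊤)  OUT={e:-1; rest ⊤}

Merge at B2: IN[B2] = OUT[B1] = {a: ⊤, b: 5, c: ⊤, d: ⊤, e: ⊤, f: ⊤}
Applying B2's transfer function to that IN value gives OUT[B2] (row B2 above).

Answer: {a: ⊤, b: 2, c: ⊤, d: ⊤, e: ⊤, f: ⊤}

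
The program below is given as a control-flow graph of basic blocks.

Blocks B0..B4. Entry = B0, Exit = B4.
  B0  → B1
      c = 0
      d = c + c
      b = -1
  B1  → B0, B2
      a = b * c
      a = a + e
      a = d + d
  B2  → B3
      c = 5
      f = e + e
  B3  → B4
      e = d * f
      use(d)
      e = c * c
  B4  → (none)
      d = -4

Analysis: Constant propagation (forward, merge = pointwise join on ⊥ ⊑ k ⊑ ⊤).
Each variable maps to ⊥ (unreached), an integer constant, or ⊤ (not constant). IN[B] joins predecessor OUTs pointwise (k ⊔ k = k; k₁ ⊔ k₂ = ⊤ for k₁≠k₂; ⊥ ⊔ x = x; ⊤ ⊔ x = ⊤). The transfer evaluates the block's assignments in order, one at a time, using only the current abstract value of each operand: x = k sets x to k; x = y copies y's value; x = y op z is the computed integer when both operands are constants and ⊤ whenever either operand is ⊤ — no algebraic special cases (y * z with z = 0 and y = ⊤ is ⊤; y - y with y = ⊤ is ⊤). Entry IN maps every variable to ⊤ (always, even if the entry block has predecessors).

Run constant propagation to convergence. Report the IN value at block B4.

Answer: {a: 0, b: -1, c: 5, d: 0, e: 25, f: ⊤}

Working:
Fixpoint table:
  B0: | IN=(all ⊤) | OUT={b:-1, c:0, d:0; rest ⊤}
  B1: | IN={b:-1, c:0, d:0; rest ⊤} | OUT={a:0, b:-1, c:0, d:0; rest ⊤}
  B2: | IN={a:0, b:-1, c:0, d:0; rest ⊤} | OUT={a:0, b:-1, c:5, d:0; rest ⊤}
  B3: | IN={a:0, b:-1, c:5, d:0; rest ⊤} | OUT={a:0, b:-1, c:5, d:0, e:25; rest ⊤}
  B4: | IN={a:0, b:-1, c:5, d:0, e:25; rest ⊤} | OUT={a:0, b:-1, c:5, d:-4, e:25; rest ⊤}

Merge at B4: IN[B4] = OUT[B3] = {a: 0, b: -1, c: 5, d: 0, e: 25, f: ⊤}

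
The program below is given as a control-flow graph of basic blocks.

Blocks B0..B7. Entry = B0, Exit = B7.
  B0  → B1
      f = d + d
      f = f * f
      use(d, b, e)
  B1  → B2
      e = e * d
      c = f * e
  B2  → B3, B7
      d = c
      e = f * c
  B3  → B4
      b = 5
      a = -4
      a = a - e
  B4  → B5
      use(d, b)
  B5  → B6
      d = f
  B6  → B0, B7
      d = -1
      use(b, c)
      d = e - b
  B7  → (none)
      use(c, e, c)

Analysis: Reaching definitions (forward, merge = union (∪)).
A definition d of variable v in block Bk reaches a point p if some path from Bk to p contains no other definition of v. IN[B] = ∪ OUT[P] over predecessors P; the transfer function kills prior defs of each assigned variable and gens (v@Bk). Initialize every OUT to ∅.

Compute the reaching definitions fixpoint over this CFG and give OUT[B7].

Answer: {a@B3, b@B3, c@B1, d@B2, d@B6, e@B2, f@B0}

Derivation:
Fixpoint table:
  B0: | IN={a@B3, b@B3, c@B1, d@B6, e@B2, f@B0} | OUT={a@B3, b@B3, c@B1, d@B6, e@B2, f@B0}
  B1: | IN={a@B3, b@B3, c@B1, d@B6, e@B2, f@B0} | OUT={a@B3, b@B3, c@B1, d@B6, e@B1, f@B0}
  B2: | IN={a@B3, b@B3, c@B1, d@B6, e@B1, f@B0} | OUT={a@B3, b@B3, c@B1, d@B2, e@B2, f@B0}
  B3: | IN={a@B3, b@B3, c@B1, d@B2, e@B2, f@B0} | OUT={a@B3, b@B3, c@B1, d@B2, e@B2, f@B0}
  B4: | IN={a@B3, b@B3, c@B1, d@B2, e@B2, f@B0} | OUT={a@B3, b@B3, c@B1, d@B2, e@B2, f@B0}
  B5: | IN={a@B3, b@B3, c@B1, d@B2, e@B2, f@B0} | OUT={a@B3, b@B3, c@B1, d@B5, e@B2, f@B0}
  B6: | IN={a@B3, b@B3, c@B1, d@B5, e@B2, f@B0} | OUT={a@B3, b@B3, c@B1, d@B6, e@B2, f@B0}
  B7: | IN={a@B3, b@B3, c@B1, d@B2, d@B6, e@B2, f@B0} | OUT={a@B3, b@B3, c@B1, d@B2, d@B6, e@B2, f@B0}

Merge at B7: IN[B7] = OUT[B2] ⊔ OUT[B6] = {a@B3, b@B3, c@B1, d@B2, d@B6, e@B2, f@B0}
Applying B7's transfer function to that IN value gives OUT[B7] (row B7 above).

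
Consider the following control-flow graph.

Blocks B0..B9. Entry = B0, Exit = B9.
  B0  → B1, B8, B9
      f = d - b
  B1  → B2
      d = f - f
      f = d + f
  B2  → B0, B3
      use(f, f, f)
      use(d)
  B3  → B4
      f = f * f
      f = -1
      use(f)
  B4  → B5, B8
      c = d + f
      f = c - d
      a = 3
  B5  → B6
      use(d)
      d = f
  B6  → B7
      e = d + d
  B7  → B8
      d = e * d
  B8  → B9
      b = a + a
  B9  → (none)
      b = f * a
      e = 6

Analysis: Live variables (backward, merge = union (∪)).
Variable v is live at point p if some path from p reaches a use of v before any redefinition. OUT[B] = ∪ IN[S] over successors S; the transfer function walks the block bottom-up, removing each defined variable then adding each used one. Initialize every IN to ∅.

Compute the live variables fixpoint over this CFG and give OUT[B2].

Answer: {a, b, d, f}

Derivation:
Converged values:
  B0:   IN={a, b, d}   OUT={a, b, f}
  B1:   IN={a, b, f}   OUT={a, b, d, f}
  B2:   IN={a, b, d, f}   OUT={a, b, d, f}
  B3:   IN={d, f}   OUT={d, f}
  B4:   IN={d, f}   OUT={a, d, f}
  B5:   IN={a, d, f}   OUT={a, d, f}
  B6:   IN={a, d, f}   OUT={a, d, e, f}
  B7:   IN={a, d, e, f}   OUT={a, f}
  B8:   IN={a, f}   OUT={a, f}
  B9:   IN={a, f}   OUT={}

Merge at B2: OUT[B2] = IN[B0] ⊔ IN[B3] = {a, b, d, f}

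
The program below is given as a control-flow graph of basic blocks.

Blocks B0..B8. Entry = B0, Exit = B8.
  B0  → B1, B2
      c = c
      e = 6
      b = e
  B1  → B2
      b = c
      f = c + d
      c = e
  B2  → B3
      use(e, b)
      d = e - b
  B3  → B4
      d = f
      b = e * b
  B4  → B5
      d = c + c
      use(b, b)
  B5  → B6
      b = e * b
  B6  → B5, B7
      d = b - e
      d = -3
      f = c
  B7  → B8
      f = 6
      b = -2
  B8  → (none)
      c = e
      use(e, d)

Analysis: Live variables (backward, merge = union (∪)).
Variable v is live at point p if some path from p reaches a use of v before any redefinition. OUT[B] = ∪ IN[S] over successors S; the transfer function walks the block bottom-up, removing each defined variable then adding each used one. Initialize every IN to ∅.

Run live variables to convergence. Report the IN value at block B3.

Per-block solution:
  B0:  IN={c, d, f}  OUT={b, c, d, e, f}
  B1:  IN={c, d, e}  OUT={b, c, e, f}
  B2:  IN={b, c, e, f}  OUT={b, c, e, f}
  B3:  IN={b, c, e, f}  OUT={b, c, e}
  B4:  IN={b, c, e}  OUT={b, c, e}
  B5:  IN={b, c, e}  OUT={b, c, e}
  B6:  IN={b, c, e}  OUT={b, c, d, e}
  B7:  IN={d, e}  OUT={d, e}
  B8:  IN={d, e}  OUT={}

Merge at B3: OUT[B3] = IN[B4] = {b, c, e}
Applying B3's transfer function to that OUT value gives IN[B3] (row B3 above).

Answer: {b, c, e, f}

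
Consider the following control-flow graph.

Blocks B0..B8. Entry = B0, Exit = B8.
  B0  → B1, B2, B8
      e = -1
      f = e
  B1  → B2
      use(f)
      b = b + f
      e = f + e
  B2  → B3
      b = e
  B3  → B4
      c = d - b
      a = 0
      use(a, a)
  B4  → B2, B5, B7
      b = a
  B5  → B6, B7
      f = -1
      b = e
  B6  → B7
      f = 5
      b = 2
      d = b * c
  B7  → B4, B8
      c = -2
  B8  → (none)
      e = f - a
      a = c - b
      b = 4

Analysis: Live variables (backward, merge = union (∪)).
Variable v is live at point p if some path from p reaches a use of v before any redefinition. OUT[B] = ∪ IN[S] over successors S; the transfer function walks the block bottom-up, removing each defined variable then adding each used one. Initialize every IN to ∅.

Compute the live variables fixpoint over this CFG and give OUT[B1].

Per-block solution:
  B0:   IN={a, b, c, d}   OUT={a, b, c, d, e, f}
  B1:   IN={b, d, e, f}   OUT={d, e, f}
  B2:   IN={d, e, f}   OUT={b, d, e, f}
  B3:   IN={b, d, e, f}   OUT={a, c, d, e, f}
  B4:   IN={a, c, d, e, f}   OUT={a, b, c, d, e, f}
  B5:   IN={a, c, d, e}   OUT={a, b, c, d, e, f}
  B6:   IN={a, c, e}   OUT={a, b, d, e, f}
  B7:   IN={a, b, d, e, f}   OUT={a, b, c, d, e, f}
  B8:   IN={a, b, c, f}   OUT={}

Merge at B1: OUT[B1] = IN[B2] = {d, e, f}

Answer: {d, e, f}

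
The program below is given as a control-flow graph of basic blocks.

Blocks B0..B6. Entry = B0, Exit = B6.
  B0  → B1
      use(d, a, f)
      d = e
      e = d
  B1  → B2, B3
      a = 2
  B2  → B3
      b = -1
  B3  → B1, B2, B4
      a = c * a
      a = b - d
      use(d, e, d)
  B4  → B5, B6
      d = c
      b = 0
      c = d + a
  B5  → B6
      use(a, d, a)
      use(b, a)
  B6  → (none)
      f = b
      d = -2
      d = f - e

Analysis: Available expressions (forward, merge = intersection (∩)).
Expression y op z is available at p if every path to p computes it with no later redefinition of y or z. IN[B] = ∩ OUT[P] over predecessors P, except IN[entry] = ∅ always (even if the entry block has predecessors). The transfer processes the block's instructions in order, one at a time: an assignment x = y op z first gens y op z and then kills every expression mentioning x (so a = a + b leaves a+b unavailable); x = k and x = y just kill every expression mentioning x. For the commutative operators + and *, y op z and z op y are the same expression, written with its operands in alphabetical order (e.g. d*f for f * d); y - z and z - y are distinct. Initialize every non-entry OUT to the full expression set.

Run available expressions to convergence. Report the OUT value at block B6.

Per-block solution:
  B0: | IN={} | OUT={}
  B1: | IN={} | OUT={}
  B2: | IN={} | OUT={}
  B3: | IN={} | OUT={b-d}
  B4: | IN={b-d} | OUT={a+d}
  B5: | IN={a+d} | OUT={a+d}
  B6: | IN={a+d} | OUT={f-e}

Merge at B6: IN[B6] = OUT[B4] ∩ OUT[B5] = {a+d}
Applying B6's transfer function to that IN value gives OUT[B6] (row B6 above).

Answer: {f-e}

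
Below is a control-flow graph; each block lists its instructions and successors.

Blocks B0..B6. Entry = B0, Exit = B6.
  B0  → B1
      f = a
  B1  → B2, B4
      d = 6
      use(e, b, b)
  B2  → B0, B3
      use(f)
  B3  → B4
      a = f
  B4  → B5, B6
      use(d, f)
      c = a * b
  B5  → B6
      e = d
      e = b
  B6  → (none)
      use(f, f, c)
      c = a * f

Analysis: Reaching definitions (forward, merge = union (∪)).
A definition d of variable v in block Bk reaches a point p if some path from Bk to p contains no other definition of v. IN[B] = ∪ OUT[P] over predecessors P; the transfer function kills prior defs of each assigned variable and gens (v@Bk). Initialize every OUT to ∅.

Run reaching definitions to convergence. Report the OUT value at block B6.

Converged values:
  B0:   IN={d@B1, f@B0}   OUT={d@B1, f@B0}
  B1:   IN={d@B1, f@B0}   OUT={d@B1, f@B0}
  B2:   IN={d@B1, f@B0}   OUT={d@B1, f@B0}
  B3:   IN={d@B1, f@B0}   OUT={a@B3, d@B1, f@B0}
  B4:   IN={a@B3, d@B1, f@B0}   OUT={a@B3, c@B4, d@B1, f@B0}
  B5:   IN={a@B3, c@B4, d@B1, f@B0}   OUT={a@B3, c@B4, d@B1, e@B5, f@B0}
  B6:   IN={a@B3, c@B4, d@B1, e@B5, f@B0}   OUT={a@B3, c@B6, d@B1, e@B5, f@B0}

Merge at B6: IN[B6] = OUT[B4] ⊔ OUT[B5] = {a@B3, c@B4, d@B1, e@B5, f@B0}
Applying B6's transfer function to that IN value gives OUT[B6] (row B6 above).

Answer: {a@B3, c@B6, d@B1, e@B5, f@B0}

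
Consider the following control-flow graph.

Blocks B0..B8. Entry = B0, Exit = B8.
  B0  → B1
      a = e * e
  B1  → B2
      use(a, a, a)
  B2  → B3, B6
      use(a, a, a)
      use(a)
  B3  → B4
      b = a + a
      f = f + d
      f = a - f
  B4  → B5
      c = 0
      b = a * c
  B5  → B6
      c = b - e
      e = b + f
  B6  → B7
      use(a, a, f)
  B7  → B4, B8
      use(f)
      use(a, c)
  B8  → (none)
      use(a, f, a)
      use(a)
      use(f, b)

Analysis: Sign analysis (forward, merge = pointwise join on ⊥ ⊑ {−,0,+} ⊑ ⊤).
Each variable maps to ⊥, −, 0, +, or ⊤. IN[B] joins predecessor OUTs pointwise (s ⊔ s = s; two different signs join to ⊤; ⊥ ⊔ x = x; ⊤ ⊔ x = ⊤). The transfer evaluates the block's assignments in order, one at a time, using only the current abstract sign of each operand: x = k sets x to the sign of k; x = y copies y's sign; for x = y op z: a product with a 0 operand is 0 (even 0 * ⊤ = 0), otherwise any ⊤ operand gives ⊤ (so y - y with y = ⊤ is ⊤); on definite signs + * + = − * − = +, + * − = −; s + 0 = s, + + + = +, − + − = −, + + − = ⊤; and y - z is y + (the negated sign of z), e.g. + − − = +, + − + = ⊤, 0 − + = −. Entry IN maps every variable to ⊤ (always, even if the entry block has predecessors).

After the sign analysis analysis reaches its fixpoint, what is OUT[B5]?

Answer: {a: ⊤, b: 0, c: ⊤, d: ⊤, e: ⊤, f: ⊤}

Working:
Converged values:
  B0:   IN=(all ⊤)   OUT=(all ⊤)
  B1:   IN=(all ⊤)   OUT=(all ⊤)
  B2:   IN=(all ⊤)   OUT=(all ⊤)
  B3:   IN=(all ⊤)   OUT=(all ⊤)
  B4:   IN=(all ⊤)   OUT={b:0, c:0; rest ⊤}
  B5:   IN={b:0, c:0; rest ⊤}   OUT={b:0; rest ⊤}
  B6:   IN=(all ⊤)   OUT=(all ⊤)
  B7:   IN=(all ⊤)   OUT=(all ⊤)
  B8:   IN=(all ⊤)   OUT=(all ⊤)

Merge at B5: IN[B5] = OUT[B4] = {a: ⊤, b: 0, c: 0, d: ⊤, e: ⊤, f: ⊤}
Applying B5's transfer function to that IN value gives OUT[B5] (row B5 above).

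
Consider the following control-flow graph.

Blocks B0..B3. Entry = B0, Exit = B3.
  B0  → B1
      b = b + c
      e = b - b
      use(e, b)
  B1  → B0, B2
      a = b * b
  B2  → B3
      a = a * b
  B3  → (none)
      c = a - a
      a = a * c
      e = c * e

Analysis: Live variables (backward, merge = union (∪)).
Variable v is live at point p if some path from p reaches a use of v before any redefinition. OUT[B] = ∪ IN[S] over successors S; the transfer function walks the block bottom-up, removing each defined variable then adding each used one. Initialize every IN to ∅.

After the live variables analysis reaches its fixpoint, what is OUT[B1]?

Fixpoint table:
  B0:  IN={b, c}  OUT={b, c, e}
  B1:  IN={b, c, e}  OUT={a, b, c, e}
  B2:  IN={a, b, e}  OUT={a, e}
  B3:  IN={a, e}  OUT={}

Merge at B1: OUT[B1] = IN[B0] ⊔ IN[B2] = {a, b, c, e}

Answer: {a, b, c, e}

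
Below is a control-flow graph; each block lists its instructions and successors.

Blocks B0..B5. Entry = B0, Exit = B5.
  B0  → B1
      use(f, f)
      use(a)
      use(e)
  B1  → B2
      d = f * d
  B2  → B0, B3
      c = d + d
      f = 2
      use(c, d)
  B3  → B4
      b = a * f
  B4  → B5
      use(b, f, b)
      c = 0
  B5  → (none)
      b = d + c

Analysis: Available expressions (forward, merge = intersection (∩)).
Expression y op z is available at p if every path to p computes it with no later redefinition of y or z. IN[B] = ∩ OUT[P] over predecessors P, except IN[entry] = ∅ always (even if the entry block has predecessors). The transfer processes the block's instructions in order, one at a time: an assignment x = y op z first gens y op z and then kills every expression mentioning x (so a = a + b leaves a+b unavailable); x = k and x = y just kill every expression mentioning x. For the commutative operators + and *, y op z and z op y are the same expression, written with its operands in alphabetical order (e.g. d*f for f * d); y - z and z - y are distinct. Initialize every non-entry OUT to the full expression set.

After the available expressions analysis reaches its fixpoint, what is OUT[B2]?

Per-block solution:
  B0:   IN={}   OUT={}
  B1:   IN={}   OUT={}
  B2:   IN={}   OUT={d+d}
  B3:   IN={d+d}   OUT={a*f, d+d}
  B4:   IN={a*f, d+d}   OUT={a*f, d+d}
  B5:   IN={a*f, d+d}   OUT={a*f, c+d, d+d}

Merge at B2: IN[B2] = OUT[B1] = {}
Applying B2's transfer function to that IN value gives OUT[B2] (row B2 above).

Answer: {d+d}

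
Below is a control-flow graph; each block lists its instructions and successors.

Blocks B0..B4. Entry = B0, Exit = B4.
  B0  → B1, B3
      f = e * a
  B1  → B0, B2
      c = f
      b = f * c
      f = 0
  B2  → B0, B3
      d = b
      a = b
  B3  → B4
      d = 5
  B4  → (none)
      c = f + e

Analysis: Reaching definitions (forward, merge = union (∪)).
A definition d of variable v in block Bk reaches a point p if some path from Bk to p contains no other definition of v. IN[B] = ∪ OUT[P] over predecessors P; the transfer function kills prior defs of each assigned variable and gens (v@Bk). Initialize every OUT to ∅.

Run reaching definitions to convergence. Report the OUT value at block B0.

Per-block solution:
  B0:   IN={a@B2, b@B1, c@B1, d@B2, f@B1}   OUT={a@B2, b@B1, c@B1, d@B2, f@B0}
  B1:   IN={a@B2, b@B1, c@B1, d@B2, f@B0}   OUT={a@B2, b@B1, c@B1, d@B2, f@B1}
  B2:   IN={a@B2, b@B1, c@B1, d@B2, f@B1}   OUT={a@B2, b@B1, c@B1, d@B2, f@B1}
  B3:   IN={a@B2, b@B1, c@B1, d@B2, f@B0, f@B1}   OUT={a@B2, b@B1, c@B1, d@B3, f@B0, f@B1}
  B4:   IN={a@B2, b@B1, c@B1, d@B3, f@B0, f@B1}   OUT={a@B2, b@B1, c@B4, d@B3, f@B0, f@B1}

Merge at B0 (entry node, so the boundary value {} is joined with the incoming edge(s)): IN[B0] = {} ⊔ OUT[B1] ⊔ OUT[B2] = {a@B2, b@B1, c@B1, d@B2, f@B1}
Applying B0's transfer function to that IN value gives OUT[B0] (row B0 above).

Answer: {a@B2, b@B1, c@B1, d@B2, f@B0}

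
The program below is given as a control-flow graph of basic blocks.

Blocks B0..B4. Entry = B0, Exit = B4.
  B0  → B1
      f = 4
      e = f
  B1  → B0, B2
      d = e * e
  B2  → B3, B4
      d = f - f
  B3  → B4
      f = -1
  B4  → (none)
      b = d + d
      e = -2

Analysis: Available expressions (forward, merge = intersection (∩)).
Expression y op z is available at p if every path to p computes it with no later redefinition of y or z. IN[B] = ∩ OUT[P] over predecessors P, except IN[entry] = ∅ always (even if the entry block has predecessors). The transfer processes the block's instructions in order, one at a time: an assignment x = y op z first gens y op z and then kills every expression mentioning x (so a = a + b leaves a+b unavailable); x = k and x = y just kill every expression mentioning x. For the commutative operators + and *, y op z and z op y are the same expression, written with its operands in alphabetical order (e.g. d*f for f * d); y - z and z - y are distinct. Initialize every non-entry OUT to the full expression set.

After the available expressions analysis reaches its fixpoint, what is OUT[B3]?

Converged values:
  B0:   IN={}   OUT={}
  B1:   IN={}   OUT={e*e}
  B2:   IN={e*e}   OUT={e*e, f-f}
  B3:   IN={e*e, f-f}   OUT={e*e}
  B4:   IN={e*e}   OUT={d+d}

Merge at B3: IN[B3] = OUT[B2] = {e*e, f-f}
Applying B3's transfer function to that IN value gives OUT[B3] (row B3 above).

Answer: {e*e}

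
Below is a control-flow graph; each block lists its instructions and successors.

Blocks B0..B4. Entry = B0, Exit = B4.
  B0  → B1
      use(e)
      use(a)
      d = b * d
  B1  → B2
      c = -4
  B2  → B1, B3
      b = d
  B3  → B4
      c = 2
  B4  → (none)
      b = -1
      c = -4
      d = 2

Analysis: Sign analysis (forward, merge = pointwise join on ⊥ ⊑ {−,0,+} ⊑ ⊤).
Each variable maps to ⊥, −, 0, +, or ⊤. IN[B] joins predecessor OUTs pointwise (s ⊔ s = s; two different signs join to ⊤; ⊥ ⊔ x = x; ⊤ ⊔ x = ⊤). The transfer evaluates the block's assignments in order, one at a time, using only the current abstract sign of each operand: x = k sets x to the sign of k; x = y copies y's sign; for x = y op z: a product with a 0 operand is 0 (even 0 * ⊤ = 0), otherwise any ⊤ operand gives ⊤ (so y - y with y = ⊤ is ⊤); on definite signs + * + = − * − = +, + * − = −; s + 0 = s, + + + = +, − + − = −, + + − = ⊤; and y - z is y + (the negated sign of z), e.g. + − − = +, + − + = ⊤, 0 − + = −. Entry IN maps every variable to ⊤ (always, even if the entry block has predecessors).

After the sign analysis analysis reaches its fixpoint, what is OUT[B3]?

Converged values:
  B0:   IN=(all ⊤)   OUT=(all ⊤)
  B1:   IN=(all ⊤)   OUT={c:-; rest ⊤}
  B2:   IN={c:-; rest ⊤}   OUT={c:-; rest ⊤}
  B3:   IN={c:-; rest ⊤}   OUT={c:+; rest ⊤}
  B4:   IN={c:+; rest ⊤}   OUT={b:-, c:-, d:+; rest ⊤}

Merge at B3: IN[B3] = OUT[B2] = {a: ⊤, b: ⊤, c: -, d: ⊤, e: ⊤, f: ⊤}
Applying B3's transfer function to that IN value gives OUT[B3] (row B3 above).

Answer: {a: ⊤, b: ⊤, c: +, d: ⊤, e: ⊤, f: ⊤}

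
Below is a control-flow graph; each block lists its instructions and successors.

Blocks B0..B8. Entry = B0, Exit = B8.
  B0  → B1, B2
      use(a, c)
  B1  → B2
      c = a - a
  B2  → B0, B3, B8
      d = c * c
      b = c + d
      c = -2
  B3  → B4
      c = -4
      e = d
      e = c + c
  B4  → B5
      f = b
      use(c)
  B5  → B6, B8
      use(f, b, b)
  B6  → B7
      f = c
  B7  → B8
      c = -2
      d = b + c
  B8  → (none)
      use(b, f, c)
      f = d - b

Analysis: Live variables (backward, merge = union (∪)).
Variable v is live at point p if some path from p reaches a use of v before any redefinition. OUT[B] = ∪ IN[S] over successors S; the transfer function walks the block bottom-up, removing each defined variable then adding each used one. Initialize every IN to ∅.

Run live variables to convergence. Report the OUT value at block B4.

Answer: {b, c, d, f}

Working:
Per-block solution:
  B0: | IN={a, c, f} | OUT={a, c, f}
  B1: | IN={a, f} | OUT={a, c, f}
  B2: | IN={a, c, f} | OUT={a, b, c, d, f}
  B3: | IN={b, d} | OUT={b, c, d}
  B4: | IN={b, c, d} | OUT={b, c, d, f}
  B5: | IN={b, c, d, f} | OUT={b, c, d, f}
  B6: | IN={b, c} | OUT={b, f}
  B7: | IN={b, f} | OUT={b, c, d, f}
  B8: | IN={b, c, d, f} | OUT={}

Merge at B4: OUT[B4] = IN[B5] = {b, c, d, f}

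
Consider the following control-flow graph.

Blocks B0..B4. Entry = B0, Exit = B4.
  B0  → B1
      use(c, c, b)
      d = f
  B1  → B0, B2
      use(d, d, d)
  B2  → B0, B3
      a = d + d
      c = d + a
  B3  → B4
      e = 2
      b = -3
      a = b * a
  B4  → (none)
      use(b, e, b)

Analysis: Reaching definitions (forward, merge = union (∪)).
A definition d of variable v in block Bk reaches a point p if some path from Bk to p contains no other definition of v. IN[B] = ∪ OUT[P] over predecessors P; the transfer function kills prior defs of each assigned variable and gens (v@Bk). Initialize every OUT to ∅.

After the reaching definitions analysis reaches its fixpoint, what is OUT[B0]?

Answer: {a@B2, c@B2, d@B0}

Trace:
Fixpoint table:
  B0:  IN={a@B2, c@B2, d@B0}  OUT={a@B2, c@B2, d@B0}
  B1:  IN={a@B2, c@B2, d@B0}  OUT={a@B2, c@B2, d@B0}
  B2:  IN={a@B2, c@B2, d@B0}  OUT={a@B2, c@B2, d@B0}
  B3:  IN={a@B2, c@B2, d@B0}  OUT={a@B3, b@B3, c@B2, d@B0, e@B3}
  B4:  IN={a@B3, b@B3, c@B2, d@B0, e@B3}  OUT={a@B3, b@B3, c@B2, d@B0, e@B3}

Merge at B0 (entry node, so the boundary value {} is joined with the incoming edge(s)): IN[B0] = {} ⊔ OUT[B1] ⊔ OUT[B2] = {a@B2, c@B2, d@B0}
Applying B0's transfer function to that IN value gives OUT[B0] (row B0 above).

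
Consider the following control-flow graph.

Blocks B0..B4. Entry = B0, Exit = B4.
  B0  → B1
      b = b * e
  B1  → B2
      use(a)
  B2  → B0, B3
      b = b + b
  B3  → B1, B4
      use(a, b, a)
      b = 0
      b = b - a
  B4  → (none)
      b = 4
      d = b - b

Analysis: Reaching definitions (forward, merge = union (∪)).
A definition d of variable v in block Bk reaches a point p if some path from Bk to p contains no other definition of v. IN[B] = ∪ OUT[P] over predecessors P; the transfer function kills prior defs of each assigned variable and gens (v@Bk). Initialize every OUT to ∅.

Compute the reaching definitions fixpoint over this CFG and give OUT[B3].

Fixpoint table:
  B0:   IN={b@B2}   OUT={b@B0}
  B1:   IN={b@B0, b@B3}   OUT={b@B0, b@B3}
  B2:   IN={b@B0, b@B3}   OUT={b@B2}
  B3:   IN={b@B2}   OUT={b@B3}
  B4:   IN={b@B3}   OUT={b@B4, d@B4}

Merge at B3: IN[B3] = OUT[B2] = {b@B2}
Applying B3's transfer function to that IN value gives OUT[B3] (row B3 above).

Answer: {b@B3}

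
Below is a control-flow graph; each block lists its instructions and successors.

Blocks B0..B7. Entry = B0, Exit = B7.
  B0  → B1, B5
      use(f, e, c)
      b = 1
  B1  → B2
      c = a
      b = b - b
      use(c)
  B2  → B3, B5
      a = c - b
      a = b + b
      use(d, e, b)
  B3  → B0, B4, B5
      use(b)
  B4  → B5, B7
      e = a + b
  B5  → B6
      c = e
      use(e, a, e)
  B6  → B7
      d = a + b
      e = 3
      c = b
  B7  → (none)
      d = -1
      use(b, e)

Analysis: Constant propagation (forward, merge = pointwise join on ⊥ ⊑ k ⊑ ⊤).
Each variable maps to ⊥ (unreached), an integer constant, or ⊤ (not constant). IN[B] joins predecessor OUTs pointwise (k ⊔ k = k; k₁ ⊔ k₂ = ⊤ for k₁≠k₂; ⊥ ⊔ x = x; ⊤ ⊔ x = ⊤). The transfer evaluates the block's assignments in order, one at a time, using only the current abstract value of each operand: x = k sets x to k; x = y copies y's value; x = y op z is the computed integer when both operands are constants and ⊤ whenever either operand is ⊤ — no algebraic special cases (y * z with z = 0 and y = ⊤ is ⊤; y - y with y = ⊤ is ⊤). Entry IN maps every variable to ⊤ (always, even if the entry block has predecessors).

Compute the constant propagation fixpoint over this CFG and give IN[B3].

Answer: {a: 0, b: 0, c: ⊤, d: ⊤, e: ⊤, f: ⊤}

Working:
Per-block solution:
  B0: | IN=(all ⊤) | OUT={b:1; rest ⊤}
  B1: | IN={b:1; rest ⊤} | OUT={b:0; rest ⊤}
  B2: | IN={b:0; rest ⊤} | OUT={a:0, b:0; rest ⊤}
  B3: | IN={a:0, b:0; rest ⊤} | OUT={a:0, b:0; rest ⊤}
  B4: | IN={a:0, b:0; rest ⊤} | OUT={a:0, b:0, e:0; rest ⊤}
  B5: | IN=(all ⊤) | OUT=(all ⊤)
  B6: | IN=(all ⊤) | OUT={e:3; rest ⊤}
  B7: | IN=(all ⊤) | OUT={d:-1; rest ⊤}

Merge at B3: IN[B3] = OUT[B2] = {a: 0, b: 0, c: ⊤, d: ⊤, e: ⊤, f: ⊤}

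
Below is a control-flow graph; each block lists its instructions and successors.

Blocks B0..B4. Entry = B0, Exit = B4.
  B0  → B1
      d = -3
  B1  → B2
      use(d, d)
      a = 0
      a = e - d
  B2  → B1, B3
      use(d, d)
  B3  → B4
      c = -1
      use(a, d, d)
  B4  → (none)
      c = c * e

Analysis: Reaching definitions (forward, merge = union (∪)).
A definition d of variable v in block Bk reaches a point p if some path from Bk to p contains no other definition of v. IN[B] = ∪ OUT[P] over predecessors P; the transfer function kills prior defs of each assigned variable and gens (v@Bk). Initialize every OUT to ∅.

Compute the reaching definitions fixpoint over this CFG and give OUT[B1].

Answer: {a@B1, d@B0}

Derivation:
Converged values:
  B0:   IN={}   OUT={d@B0}
  B1:   IN={a@B1, d@B0}   OUT={a@B1, d@B0}
  B2:   IN={a@B1, d@B0}   OUT={a@B1, d@B0}
  B3:   IN={a@B1, d@B0}   OUT={a@B1, c@B3, d@B0}
  B4:   IN={a@B1, c@B3, d@B0}   OUT={a@B1, c@B4, d@B0}

Merge at B1: IN[B1] = OUT[B0] ⊔ OUT[B2] = {a@B1, d@B0}
Applying B1's transfer function to that IN value gives OUT[B1] (row B1 above).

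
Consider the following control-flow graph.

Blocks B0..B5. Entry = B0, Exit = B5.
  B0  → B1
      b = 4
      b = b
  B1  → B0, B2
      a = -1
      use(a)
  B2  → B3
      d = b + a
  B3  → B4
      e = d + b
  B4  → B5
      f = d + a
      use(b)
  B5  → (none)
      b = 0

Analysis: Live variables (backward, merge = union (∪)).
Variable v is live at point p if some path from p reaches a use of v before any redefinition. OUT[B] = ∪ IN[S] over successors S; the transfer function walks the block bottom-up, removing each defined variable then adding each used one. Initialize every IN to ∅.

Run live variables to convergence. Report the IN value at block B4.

Answer: {a, b, d}

Trace:
Fixpoint table:
  B0: | IN={} | OUT={b}
  B1: | IN={b} | OUT={a, b}
  B2: | IN={a, b} | OUT={a, b, d}
  B3: | IN={a, b, d} | OUT={a, b, d}
  B4: | IN={a, b, d} | OUT={}
  B5: | IN={} | OUT={}

Merge at B4: OUT[B4] = IN[B5] = {}
Applying B4's transfer function to that OUT value gives IN[B4] (row B4 above).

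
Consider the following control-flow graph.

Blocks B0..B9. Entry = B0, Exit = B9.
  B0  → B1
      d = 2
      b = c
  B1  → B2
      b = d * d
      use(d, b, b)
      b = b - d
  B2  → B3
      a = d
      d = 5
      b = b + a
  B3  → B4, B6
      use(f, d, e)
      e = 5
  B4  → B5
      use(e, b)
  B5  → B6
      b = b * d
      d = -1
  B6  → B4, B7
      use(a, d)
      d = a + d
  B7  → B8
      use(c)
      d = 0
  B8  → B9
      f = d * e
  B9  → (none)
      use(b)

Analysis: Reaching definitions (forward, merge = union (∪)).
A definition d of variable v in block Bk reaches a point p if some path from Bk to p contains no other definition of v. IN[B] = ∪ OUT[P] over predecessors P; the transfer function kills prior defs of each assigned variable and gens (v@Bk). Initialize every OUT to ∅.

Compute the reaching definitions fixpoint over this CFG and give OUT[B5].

Answer: {a@B2, b@B5, d@B5, e@B3}

Trace:
Per-block solution:
  B0:  IN={}  OUT={b@B0, d@B0}
  B1:  IN={b@B0, d@B0}  OUT={b@B1, d@B0}
  B2:  IN={b@B1, d@B0}  OUT={a@B2, b@B2, d@B2}
  B3:  IN={a@B2, b@B2, d@B2}  OUT={a@B2, b@B2, d@B2, e@B3}
  B4:  IN={a@B2, b@B2, b@B5, d@B2, d@B6, e@B3}  OUT={a@B2, b@B2, b@B5, d@B2, d@B6, e@B3}
  B5:  IN={a@B2, b@B2, b@B5, d@B2, d@B6, e@B3}  OUT={a@B2, b@B5, d@B5, e@B3}
  B6:  IN={a@B2, b@B2, b@B5, d@B2, d@B5, e@B3}  OUT={a@B2, b@B2, b@B5, d@B6, e@B3}
  B7:  IN={a@B2, b@B2, b@B5, d@B6, e@B3}  OUT={a@B2, b@B2, b@B5, d@B7, e@B3}
  B8:  IN={a@B2, b@B2, b@B5, d@B7, e@B3}  OUT={a@B2, b@B2, b@B5, d@B7, e@B3, f@B8}
  B9:  IN={a@B2, b@B2, b@B5, d@B7, e@B3, f@B8}  OUT={a@B2, b@B2, b@B5, d@B7, e@B3, f@B8}

Merge at B5: IN[B5] = OUT[B4] = {a@B2, b@B2, b@B5, d@B2, d@B6, e@B3}
Applying B5's transfer function to that IN value gives OUT[B5] (row B5 above).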